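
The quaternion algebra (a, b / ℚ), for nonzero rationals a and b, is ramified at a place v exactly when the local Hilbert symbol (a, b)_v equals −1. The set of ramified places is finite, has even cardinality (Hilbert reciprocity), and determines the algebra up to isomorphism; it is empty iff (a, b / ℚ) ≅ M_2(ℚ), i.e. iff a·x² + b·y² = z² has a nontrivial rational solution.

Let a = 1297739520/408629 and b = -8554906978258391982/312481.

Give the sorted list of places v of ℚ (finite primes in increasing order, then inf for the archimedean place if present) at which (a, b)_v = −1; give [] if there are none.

Mod squares: a ≡ 20995, b ≡ -238. Check v ∈ {∞, 2, 3, 5, 7, 11, 13, 17, 19, 43}.
v=11: a=11^2·(≡10), b=11^6·(≡5) mod 11; (10|11)=-1, (5|11)=+1; (−1)^{2·6·5}·(-1)^6·(+1)^2 = +1.
v=3: a=3^2·(≡1), b=3^4·(≡2) mod 3; (1|3)=+1, (2|3)=-1; (−1)^{2·4·1}·(+1)^4·(-1)^2 = +1.
v=5: a=5^1·(≡1), b=5^0·(≡3) mod 5; (1|5)=+1, (3|5)=-1; (−1)^{1·0·2}·(+1)^0·(-1)^1 = -1.
v=∞: 20995 > 0 and -238 < 0  ⇒  (a,b)_∞ = +1.
v=17: a=17^-1·(≡3), b=17^3·(≡7) mod 17; (3|17)=-1, (7|17)=-1; (−1)^{-1·3·8}·(-1)^3·(-1)^-1 = +1.
v=19: a=19^1·(≡8), b=19^2·(≡9) mod 19; (8|19)=-1, (9|19)=+1; (−1)^{1·2·9}·(-1)^2·(+1)^1 = +1.
v=7: a=7^2·(≡2), b=7^5·(≡4) mod 7; (2|7)=+1, (4|7)=+1; (−1)^{2·5·3}·(+1)^5·(+1)^2 = +1.
v=2: v_2(a)=8, v_2(b)=1; units ≡ 3, 1 (mod 8); ε·ε+αω+βω = 1·0+8·0+1·1 ≡ 1  ⇒  (a,b)_2 = -1.
v=13: a=13^-1·(≡1), b=13^-2·(≡1) mod 13; (1|13)=+1, (1|13)=+1; (−1)^{-1·-2·6}·(+1)^-2·(+1)^-1 = +1.
v=43: a=43^-2·(≡6), b=43^-2·(≡39) mod 43; (6|43)=+1, (39|43)=-1; (−1)^{-2·-2·21}·(+1)^-2·(-1)^-2 = +1.
Ram(20995, -238) = {2, 5}; no ℚ_2-point on the conic.

[2, 5]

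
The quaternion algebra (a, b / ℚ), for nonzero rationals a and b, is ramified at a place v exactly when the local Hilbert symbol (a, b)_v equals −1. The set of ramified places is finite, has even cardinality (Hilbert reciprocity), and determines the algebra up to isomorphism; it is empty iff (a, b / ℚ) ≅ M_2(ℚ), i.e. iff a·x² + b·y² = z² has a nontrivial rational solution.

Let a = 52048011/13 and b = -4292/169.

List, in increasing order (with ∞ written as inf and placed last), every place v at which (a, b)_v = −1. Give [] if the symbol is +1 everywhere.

[2, 13, 19, 29]

(a, b) ≡ (494247, -1073) mod (ℚ^×)²; places V = {2, 3, 13, 19, 23, 29, 37, ∞}.
(a,b)_19: α=1, u≡18; β=0, v≡18 (mod 19); (18|19)=-1, (18|19)=-1; sign (−1)^0·-1^0·-1^1 = -1.
(a,b)_37: α=2, u≡30; β=1, v≡35 (mod 37); (30|37)=+1, (35|37)=-1; sign (−1)^0·+1^1·-1^2 = +1.
(a,b)_∞: sgn(494247)=+, sgn(-1073)=−, so +1.
(a,b)_3: α=1, u≡1; β=0, v≡1 (mod 3); (1|3)=+1, (1|3)=+1; sign (−1)^0·+1^0·+1^1 = +1.
(a,b)_2: α=0, β=2; u≡7, v≡7 (mod 8); ε(u)ε(v)=1·1, αω(v)=0·0, βω(u)=2·0; sum ≡ 1  ⇒  -1.
(a,b)_29: α=1, u≡5; β=1, v≡18 (mod 29); (5|29)=+1, (18|29)=-1; sign (−1)^0·+1^1·-1^1 = -1.
(a,b)_23: α=1, u≡22; β=0, v≡4 (mod 23); (22|23)=-1, (4|23)=+1; sign (−1)^0·-1^0·+1^1 = +1.
(a,b)_13: α=-1, u≡2; β=-2, v≡11 (mod 13); (2|13)=-1, (11|13)=-1; sign (−1)^0·-1^-2·-1^-1 = -1.
|Ram(494247, -1073)| = 4, even; anisotropic at {2, 13, 19, 29}.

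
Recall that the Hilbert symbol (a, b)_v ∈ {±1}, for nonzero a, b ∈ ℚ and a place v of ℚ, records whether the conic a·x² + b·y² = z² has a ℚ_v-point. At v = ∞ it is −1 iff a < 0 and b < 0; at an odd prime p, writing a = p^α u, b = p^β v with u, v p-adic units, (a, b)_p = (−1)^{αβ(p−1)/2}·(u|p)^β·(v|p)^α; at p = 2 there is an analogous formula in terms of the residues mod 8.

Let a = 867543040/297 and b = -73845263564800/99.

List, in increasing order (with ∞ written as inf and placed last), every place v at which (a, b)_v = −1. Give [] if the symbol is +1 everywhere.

Mod squares: a ≡ 570570, b ≡ -143. Check v ∈ {∞, 2, 3, 5, 7, 11, 13, 19}.
v=19: a=19^1·(≡10), b=19^2·(≡6) mod 19; (10|19)=-1, (6|19)=+1; (−1)^{1·2·9}·(-1)^2·(+1)^1 = +1.
v=13: a=13^1·(≡8), b=13^1·(≡5) mod 13; (8|13)=-1, (5|13)=-1; (−1)^{1·1·6}·(-1)^1·(-1)^1 = +1.
v=3: a=3^-3·(≡2), b=3^-2·(≡1) mod 3; (2|3)=-1, (1|3)=+1; (−1)^{-3·-2·1}·(-1)^-2·(+1)^-3 = +1.
v=2: v_2(a)=11, v_2(b)=18; units ≡ 5, 1 (mod 8); ε·ε+αω+βω = 0·0+11·0+18·1 ≡ 0  ⇒  (a,b)_2 = +1.
v=∞: 570570 > 0 and -143 < 0  ⇒  (a,b)_∞ = +1.
v=7: a=7^3·(≡4), b=7^4·(≡2) mod 7; (4|7)=+1, (2|7)=+1; (−1)^{3·4·3}·(+1)^4·(+1)^3 = +1.
v=5: a=5^1·(≡4), b=5^2·(≡2) mod 5; (4|5)=+1, (2|5)=-1; (−1)^{1·2·2}·(+1)^2·(-1)^1 = -1.
v=11: a=11^-1·(≡9), b=11^-1·(≡1) mod 11; (9|11)=+1, (1|11)=+1; (−1)^{-1·-1·5}·(+1)^-1·(+1)^-1 = -1.
Ram(570570, -143) = {5, 11}; no ℚ_5-point on the conic.

[5, 11]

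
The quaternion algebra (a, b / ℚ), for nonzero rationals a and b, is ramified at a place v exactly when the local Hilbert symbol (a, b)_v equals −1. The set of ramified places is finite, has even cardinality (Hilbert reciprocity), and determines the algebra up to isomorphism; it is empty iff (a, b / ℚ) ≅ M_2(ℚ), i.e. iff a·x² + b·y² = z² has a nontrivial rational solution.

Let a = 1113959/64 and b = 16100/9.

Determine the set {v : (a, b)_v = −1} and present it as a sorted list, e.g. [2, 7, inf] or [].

Mod squares: a ≡ 1113959, b ≡ 161. Check v ∈ {∞, 2, 3, 5, 7, 11, 17, 23, 37}.
v=3: a=3^0·(≡2), b=3^-2·(≡2) mod 3; (2|3)=-1, (2|3)=-1; (−1)^{0·-2·1}·(-1)^-2·(-1)^0 = +1.
v=5: a=5^0·(≡1), b=5^2·(≡1) mod 5; (1|5)=+1, (1|5)=+1; (−1)^{0·2·2}·(+1)^2·(+1)^0 = +1.
v=2: v_2(a)=-6, v_2(b)=2; units ≡ 7, 1 (mod 8); ε·ε+αω+βω = 1·0+-6·0+2·0 ≡ 0  ⇒  (a,b)_2 = +1.
v=37: a=37^1·(≡27), b=37^0·(≡17) mod 37; (27|37)=+1, (17|37)=-1; (−1)^{1·0·18}·(+1)^0·(-1)^1 = -1.
v=7: a=7^1·(≡6), b=7^1·(≡2) mod 7; (6|7)=-1, (2|7)=+1; (−1)^{1·1·3}·(-1)^1·(+1)^1 = +1.
v=17: a=17^1·(≡2), b=17^0·(≡2) mod 17; (2|17)=+1, (2|17)=+1; (−1)^{1·0·8}·(+1)^0·(+1)^1 = +1.
v=∞: 1113959 > 0 and 161 > 0  ⇒  (a,b)_∞ = +1.
v=11: a=11^1·(≡4), b=11^0·(≡2) mod 11; (4|11)=+1, (2|11)=-1; (−1)^{1·0·5}·(+1)^0·(-1)^1 = -1.
v=23: a=23^1·(≡1), b=23^1·(≡19) mod 23; (1|23)=+1, (19|23)=-1; (−1)^{1·1·11}·(+1)^1·(-1)^1 = +1.
|Ram(1113959, 161)| = 2, even; anisotropic at {11, 37}.

[11, 37]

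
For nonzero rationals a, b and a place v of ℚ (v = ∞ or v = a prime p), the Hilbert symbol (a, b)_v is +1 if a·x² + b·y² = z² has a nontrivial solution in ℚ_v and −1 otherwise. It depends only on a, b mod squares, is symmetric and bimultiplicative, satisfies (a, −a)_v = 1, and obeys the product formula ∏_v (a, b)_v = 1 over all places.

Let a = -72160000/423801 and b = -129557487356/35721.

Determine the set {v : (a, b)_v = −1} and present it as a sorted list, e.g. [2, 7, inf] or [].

(a, b) ≡ (-451, -551) mod (ℚ^×)²; places V = {2, 3, 5, 7, 11, 17, 19, 29, 31, 41, ∞}.
(a,b)_2: α=8, β=2; u≡5, v≡1 (mod 8); ε(u)ε(v)=0·0, αω(v)=8·0, βω(u)=2·1; sum ≡ 0  ⇒  +1.
(a,b)_5: α=4, u≡4; β=0, v≡4 (mod 5); (4|5)=+1, (4|5)=+1; sign (−1)^0·+1^0·+1^4 = +1.
(a,b)_17: α=0, u≡13; β=2, v≡11 (mod 17); (13|17)=+1, (11|17)=-1; sign (−1)^0·+1^2·-1^0 = +1.
(a,b)_41: α=1, u≡38; β=2, v≡37 (mod 41); (38|41)=-1, (37|41)=+1; sign (−1)^0·-1^2·+1^1 = +1.
(a,b)_3: α=-2, u≡2; β=-6, v≡1 (mod 3); (2|3)=-1, (1|3)=+1; sign (−1)^0·-1^-6·+1^-2 = +1.
(a,b)_29: α=0, u≡5; β=1, v≡17 (mod 29); (5|29)=+1, (17|29)=-1; sign (−1)^0·+1^1·-1^0 = +1.
(a,b)_11: α=1, u≡1; β=2, v≡6 (mod 11); (1|11)=+1, (6|11)=-1; sign (−1)^0·+1^2·-1^1 = -1.
(a,b)_31: α=-2, u≡18; β=0, v≡8 (mod 31); (18|31)=+1, (8|31)=+1; sign (−1)^0·+1^0·+1^-2 = +1.
(a,b)_7: α=-2, u≡1; β=-2, v≡4 (mod 7); (1|7)=+1, (4|7)=+1; sign (−1)^0·+1^-2·+1^-2 = +1.
(a,b)_∞: sgn(-451)=−, sgn(-551)=−, so -1.
(a,b)_19: α=0, u≡4; β=1, v≡9 (mod 19); (4|19)=+1, (9|19)=+1; sign (−1)^0·+1^1·+1^0 = +1.
Ram(-451, -551) = {11, ∞}; no ℚ_11-point on the conic.

[11, inf]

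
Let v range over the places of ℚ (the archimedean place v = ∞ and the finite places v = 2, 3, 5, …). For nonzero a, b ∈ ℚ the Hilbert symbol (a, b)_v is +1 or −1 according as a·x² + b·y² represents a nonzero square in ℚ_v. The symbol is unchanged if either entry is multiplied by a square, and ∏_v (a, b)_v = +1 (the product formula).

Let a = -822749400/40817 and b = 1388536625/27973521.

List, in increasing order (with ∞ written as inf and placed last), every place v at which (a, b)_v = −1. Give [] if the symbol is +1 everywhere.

[3, 5]

Mod squares: a ≡ -21318, b ≡ 665. Check v ∈ {∞, 2, 3, 5, 7, 11, 17, 19, 41, 43}.
v=7: a=7^-4·(≡1), b=7^1·(≡4) mod 7; (1|7)=+1, (4|7)=+1; (−1)^{-4·1·3}·(+1)^1·(+1)^-4 = +1.
v=∞: -21318 < 0 and 665 > 0  ⇒  (a,b)_∞ = +1.
v=2: v_2(a)=3, v_2(b)=0; units ≡ 5, 1 (mod 8); ε·ε+αω+βω = 0·0+3·0+0·1 ≡ 0  ⇒  (a,b)_2 = +1.
v=43: a=43^0·(≡13), b=43^-2·(≡22) mod 43; (13|43)=+1, (22|43)=-1; (−1)^{0·-2·21}·(+1)^-2·(-1)^0 = +1.
v=11: a=11^1·(≡5), b=11^0·(≡9) mod 11; (5|11)=+1, (9|11)=+1; (−1)^{1·0·5}·(+1)^0·(+1)^1 = +1.
v=19: a=19^1·(≡3), b=19^1·(≡17) mod 19; (3|19)=-1, (17|19)=+1; (−1)^{1·1·9}·(-1)^1·(+1)^1 = +1.
v=41: a=41^0·(≡40), b=41^-2·(≡25) mod 41; (40|41)=+1, (25|41)=+1; (−1)^{0·-2·20}·(+1)^-2·(+1)^0 = +1.
v=17: a=17^-1·(≡2), b=17^4·(≡4) mod 17; (2|17)=+1, (4|17)=+1; (−1)^{-1·4·8}·(+1)^4·(+1)^-1 = +1.
v=3: a=3^9·(≡1), b=3^-2·(≡2) mod 3; (1|3)=+1, (2|3)=-1; (−1)^{9·-2·1}·(+1)^-2·(-1)^9 = -1.
v=5: a=5^2·(≡2), b=5^3·(≡3) mod 5; (2|5)=-1, (3|5)=-1; (−1)^{2·3·2}·(-1)^3·(-1)^2 = -1.
|Ram(-21318, 665)| = 2, even; anisotropic at {3, 5}.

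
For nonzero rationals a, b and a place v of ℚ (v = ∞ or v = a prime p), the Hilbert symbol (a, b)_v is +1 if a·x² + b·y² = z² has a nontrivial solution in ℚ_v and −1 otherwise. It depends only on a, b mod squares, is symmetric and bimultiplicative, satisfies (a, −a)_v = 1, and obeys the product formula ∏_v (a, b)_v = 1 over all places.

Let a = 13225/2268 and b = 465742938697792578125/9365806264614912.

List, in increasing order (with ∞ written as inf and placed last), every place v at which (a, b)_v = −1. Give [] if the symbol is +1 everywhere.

[2, 7]

Mod squares: a ≡ 7, b ≡ 203. Check v ∈ {∞, 2, 3, 5, 7, 17, 23, 29, 31}.
v=29: a=29^0·(≡5), b=29^1·(≡16) mod 29; (5|29)=+1, (16|29)=+1; (−1)^{0·1·14}·(+1)^1·(+1)^0 = +1.
v=∞: 7 > 0 and 203 > 0  ⇒  (a,b)_∞ = +1.
v=2: v_2(a)=-2, v_2(b)=-20; units ≡ 7, 3 (mod 8); ε·ε+αω+βω = 1·1+-2·1+-20·0 ≡ 1  ⇒  (a,b)_2 = -1.
v=23: a=23^2·(≡10), b=23^6·(≡22) mod 23; (10|23)=-1, (22|23)=-1; (−1)^{2·6·11}·(-1)^6·(-1)^2 = +1.
v=3: a=3^-4·(≡1), b=3^-12·(≡2) mod 3; (1|3)=+1, (2|3)=-1; (−1)^{-4·-12·1}·(+1)^-12·(-1)^-4 = +1.
v=31: a=31^0·(≡10), b=31^2·(≡24) mod 31; (10|31)=+1, (24|31)=-1; (−1)^{0·2·15}·(+1)^2·(-1)^0 = +1.
v=17: a=17^0·(≡12), b=17^2·(≡15) mod 17; (12|17)=-1, (15|17)=+1; (−1)^{0·2·8}·(-1)^2·(+1)^0 = +1.
v=7: a=7^-1·(≡1), b=7^-5·(≡4) mod 7; (1|7)=+1, (4|7)=+1; (−1)^{-1·-5·3}·(+1)^-5·(+1)^-1 = -1.
v=5: a=5^2·(≡3), b=5^8·(≡2) mod 5; (3|5)=-1, (2|5)=-1; (−1)^{2·8·2}·(-1)^8·(-1)^2 = +1.
|Ram(7, 203)| = 2, even; anisotropic at {2, 7}.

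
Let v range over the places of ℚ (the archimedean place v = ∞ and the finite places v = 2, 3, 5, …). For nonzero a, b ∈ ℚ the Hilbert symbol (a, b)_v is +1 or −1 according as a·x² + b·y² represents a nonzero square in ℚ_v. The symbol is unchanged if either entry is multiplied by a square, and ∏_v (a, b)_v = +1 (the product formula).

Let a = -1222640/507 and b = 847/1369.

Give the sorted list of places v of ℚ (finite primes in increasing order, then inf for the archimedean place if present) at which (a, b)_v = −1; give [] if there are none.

(a, b) ≡ (-229245, 7) mod (ℚ^×)²; places V = {2, 3, 5, 7, 11, 13, 17, 29, 31, 37, ∞}.
(a,b)_∞: sgn(-229245)=−, sgn(7)=+, so +1.
(a,b)_5: α=1, u≡1; β=0, v≡3 (mod 5); (1|5)=+1, (3|5)=-1; sign (−1)^0·+1^0·-1^1 = -1.
(a,b)_17: α=1, u≡9; β=0, v≡11 (mod 17); (9|17)=+1, (11|17)=-1; sign (−1)^0·+1^0·-1^1 = -1.
(a,b)_31: α=1, u≡19; β=0, v≡2 (mod 31); (19|31)=+1, (2|31)=+1; sign (−1)^0·+1^0·+1^1 = +1.
(a,b)_7: α=0, u≡5; β=1, v≡4 (mod 7); (5|7)=-1, (4|7)=+1; sign (−1)^0·-1^1·+1^0 = -1.
(a,b)_37: α=0, u≡28; β=-2, v≡33 (mod 37); (28|37)=+1, (33|37)=+1; sign (−1)^0·+1^-2·+1^0 = +1.
(a,b)_2: α=4, β=0; u≡3, v≡7 (mod 8); ε(u)ε(v)=1·1, αω(v)=4·0, βω(u)=0·1; sum ≡ 1  ⇒  -1.
(a,b)_11: α=0, u≡10; β=2, v≡8 (mod 11); (10|11)=-1, (8|11)=-1; sign (−1)^0·-1^2·-1^0 = +1.
(a,b)_29: α=1, u≡17; β=0, v≡1 (mod 29); (17|29)=-1, (1|29)=+1; sign (−1)^0·-1^0·+1^1 = +1.
(a,b)_3: α=-1, u≡1; β=0, v≡1 (mod 3); (1|3)=+1, (1|3)=+1; sign (−1)^0·+1^0·+1^-1 = +1.
(a,b)_13: α=-2, u≡12; β=0, v≡7 (mod 13); (12|13)=+1, (7|13)=-1; sign (−1)^0·+1^0·-1^-2 = +1.
|Ram(-229245, 7)| = 4, even; anisotropic at {2, 5, 7, 17}.

[2, 5, 7, 17]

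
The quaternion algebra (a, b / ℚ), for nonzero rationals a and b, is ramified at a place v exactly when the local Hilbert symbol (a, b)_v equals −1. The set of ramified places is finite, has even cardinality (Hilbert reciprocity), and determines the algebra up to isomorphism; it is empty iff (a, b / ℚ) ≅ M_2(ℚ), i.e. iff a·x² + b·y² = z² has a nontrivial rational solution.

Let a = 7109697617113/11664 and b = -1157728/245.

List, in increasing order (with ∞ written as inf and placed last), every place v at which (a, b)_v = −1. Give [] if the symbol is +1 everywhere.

[5, 7, 29, 31]

Mod squares: a ≡ 1390753, b ≡ -2990. Check v ∈ {∞, 2, 3, 5, 7, 11, 13, 17, 19, 23, 29, 31}.
v=5: a=5^0·(≡2), b=5^-1·(≡3) mod 5; (2|5)=-1, (3|5)=-1; (−1)^{0·-1·2}·(-1)^-1·(-1)^0 = -1.
v=11: a=11^0·(≡9), b=11^2·(≡8) mod 11; (9|11)=+1, (8|11)=-1; (−1)^{0·2·5}·(+1)^2·(-1)^0 = +1.
v=3: a=3^-6·(≡1), b=3^0·(≡1) mod 3; (1|3)=+1, (1|3)=+1; (−1)^{-6·0·1}·(+1)^0·(+1)^-6 = +1.
v=29: a=29^1·(≡13), b=29^0·(≡3) mod 29; (13|29)=+1, (3|29)=-1; (−1)^{1·0·14}·(+1)^0·(-1)^1 = -1.
v=17: a=17^3·(≡14), b=17^0·(≡13) mod 17; (14|17)=-1, (13|17)=+1; (−1)^{3·0·8}·(-1)^0·(+1)^3 = +1.
v=13: a=13^1·(≡10), b=13^1·(≡3) mod 13; (10|13)=+1, (3|13)=+1; (−1)^{1·1·6}·(+1)^1·(+1)^1 = +1.
v=23: a=23^0·(≡12), b=23^1·(≡13) mod 23; (12|23)=+1, (13|23)=+1; (−1)^{0·1·11}·(+1)^1·(+1)^0 = +1.
v=7: a=7^3·(≡6), b=7^-2·(≡6) mod 7; (6|7)=-1, (6|7)=-1; (−1)^{3·-2·3}·(-1)^-2·(-1)^3 = -1.
v=19: a=19^2·(≡8), b=19^0·(≡10) mod 19; (8|19)=-1, (10|19)=-1; (−1)^{2·0·9}·(-1)^0·(-1)^2 = +1.
v=∞: 1390753 > 0 and -2990 < 0  ⇒  (a,b)_∞ = +1.
v=31: a=31^1·(≡3), b=31^0·(≡11) mod 31; (3|31)=-1, (11|31)=-1; (−1)^{1·0·15}·(-1)^0·(-1)^1 = -1.
v=2: v_2(a)=-4, v_2(b)=5; units ≡ 1, 1 (mod 8); ε·ε+αω+βω = 0·0+-4·0+5·0 ≡ 0  ⇒  (a,b)_2 = +1.
(1390753, -2990 / ℚ) ramifies at {5, 7, 29, 31}: a division algebra.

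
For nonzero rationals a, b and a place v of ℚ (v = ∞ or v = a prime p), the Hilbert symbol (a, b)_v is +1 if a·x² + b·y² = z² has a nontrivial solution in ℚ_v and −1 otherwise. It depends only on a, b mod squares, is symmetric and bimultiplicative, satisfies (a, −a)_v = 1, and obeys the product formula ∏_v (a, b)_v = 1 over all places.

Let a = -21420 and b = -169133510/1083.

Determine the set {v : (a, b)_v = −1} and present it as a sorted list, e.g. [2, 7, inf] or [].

[2, 3, 17, inf]

(a, b) ≡ (-595, -3570) mod (ℚ^×)²; places V = {2, 3, 5, 7, 13, 17, 19, 29, ∞}.
(a,b)_∞: sgn(-595)=−, sgn(-3570)=−, so -1.
(a,b)_13: α=0, u≡4; β=2, v≡7 (mod 13); (4|13)=+1, (7|13)=-1; sign (−1)^0·+1^2·-1^0 = +1.
(a,b)_7: α=1, u≡6; β=1, v≡1 (mod 7); (6|7)=-1, (1|7)=+1; sign (−1)^1·-1^1·+1^1 = +1.
(a,b)_3: α=2, u≡2; β=-1, v≡1 (mod 3); (2|3)=-1, (1|3)=+1; sign (−1)^0·-1^-1·+1^2 = -1.
(a,b)_29: α=0, u≡11; β=2, v≡15 (mod 29); (11|29)=-1, (15|29)=-1; sign (−1)^0·-1^2·-1^0 = +1.
(a,b)_5: α=1, u≡1; β=1, v≡1 (mod 5); (1|5)=+1, (1|5)=+1; sign (−1)^0·+1^1·+1^1 = +1.
(a,b)_2: α=2, β=1; u≡5, v≡7 (mod 8); ε(u)ε(v)=0·1, αω(v)=2·0, βω(u)=1·1; sum ≡ 1  ⇒  -1.
(a,b)_17: α=1, u≡15; β=1, v≡7 (mod 17); (15|17)=+1, (7|17)=-1; sign (−1)^0·+1^1·-1^1 = -1.
(a,b)_19: α=0, u≡12; β=-2, v≡2 (mod 19); (12|19)=-1, (2|19)=-1; sign (−1)^0·-1^-2·-1^0 = +1.
(-595, -3570 / ℚ) ramifies at {2, 3, 17, ∞}: a division algebra.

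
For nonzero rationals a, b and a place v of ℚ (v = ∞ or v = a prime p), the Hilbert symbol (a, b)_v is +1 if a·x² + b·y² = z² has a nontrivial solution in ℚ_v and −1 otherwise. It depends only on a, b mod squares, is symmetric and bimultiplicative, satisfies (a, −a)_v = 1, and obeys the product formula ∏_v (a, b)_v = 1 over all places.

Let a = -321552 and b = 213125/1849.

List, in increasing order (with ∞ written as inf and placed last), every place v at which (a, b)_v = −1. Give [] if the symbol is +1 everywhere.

Mod squares: a ≡ -2233, b ≡ 341. Check v ∈ {∞, 2, 3, 5, 7, 11, 29, 31, 43}.
v=3: a=3^2·(≡2), b=3^0·(≡2) mod 3; (2|3)=-1, (2|3)=-1; (−1)^{2·0·1}·(-1)^0·(-1)^2 = +1.
v=5: a=5^0·(≡3), b=5^4·(≡4) mod 5; (3|5)=-1, (4|5)=+1; (−1)^{0·4·2}·(-1)^4·(+1)^0 = +1.
v=7: a=7^1·(≡5), b=7^0·(≡3) mod 7; (5|7)=-1, (3|7)=-1; (−1)^{1·0·3}·(-1)^0·(-1)^1 = -1.
v=43: a=43^0·(≡2), b=43^-2·(≡17) mod 43; (2|43)=-1, (17|43)=+1; (−1)^{0·-2·21}·(-1)^-2·(+1)^0 = +1.
v=31: a=31^0·(≡11), b=31^1·(≡26) mod 31; (11|31)=-1, (26|31)=-1; (−1)^{0·1·15}·(-1)^1·(-1)^0 = -1.
v=29: a=29^1·(≡19), b=29^0·(≡16) mod 29; (19|29)=-1, (16|29)=+1; (−1)^{1·0·14}·(-1)^0·(+1)^1 = +1.
v=11: a=11^1·(≡6), b=11^1·(≡4) mod 11; (6|11)=-1, (4|11)=+1; (−1)^{1·1·5}·(-1)^1·(+1)^1 = +1.
v=∞: -2233 < 0 and 341 > 0  ⇒  (a,b)_∞ = +1.
v=2: v_2(a)=4, v_2(b)=0; units ≡ 7, 5 (mod 8); ε·ε+αω+βω = 1·0+4·1+0·0 ≡ 0  ⇒  (a,b)_2 = +1.
Ram(-2233, 341) = {7, 31}; no ℚ_7-point on the conic.

[7, 31]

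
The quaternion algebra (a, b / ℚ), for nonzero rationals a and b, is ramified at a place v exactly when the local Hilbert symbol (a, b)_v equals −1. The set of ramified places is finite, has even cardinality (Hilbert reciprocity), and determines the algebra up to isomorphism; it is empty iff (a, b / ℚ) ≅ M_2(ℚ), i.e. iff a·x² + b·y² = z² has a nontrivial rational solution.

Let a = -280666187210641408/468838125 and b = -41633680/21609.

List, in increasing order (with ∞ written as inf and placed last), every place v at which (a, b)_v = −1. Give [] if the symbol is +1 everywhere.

(a, b) ≡ (-5313, -21505) mod (ℚ^×)²; places V = {2, 3, 5, 7, 11, 17, 23, ∞}.
(a,b)_23: α=3, u≡20; β=1, v≡18 (mod 23); (20|23)=-1, (18|23)=+1; sign (−1)^1·-1^1·+1^3 = +1.
(a,b)_11: α=7, u≡4; β=3, v≡3 (mod 11); (4|11)=+1, (3|11)=+1; sign (−1)^1·+1^3·+1^7 = -1.
(a,b)_7: α=-3, u≡1; β=-4, v≡5 (mod 7); (1|7)=+1, (5|7)=-1; sign (−1)^0·+1^-4·-1^-3 = -1.
(a,b)_5: α=-4, u≡2; β=1, v≡1 (mod 5); (2|5)=-1, (1|5)=+1; sign (−1)^0·-1^1·+1^-4 = -1.
(a,b)_2: α=12, β=4; u≡7, v≡7 (mod 8); ε(u)ε(v)=1·1, αω(v)=12·0, βω(u)=4·0; sum ≡ 1  ⇒  -1.
(a,b)_17: α=2, u≡9; β=1, v≡7 (mod 17); (9|17)=+1, (7|17)=-1; sign (−1)^0·+1^1·-1^2 = +1.
(a,b)_∞: sgn(-5313)=−, sgn(-21505)=−, so -1.
(a,b)_3: α=-7, u≡2; β=-2, v≡2 (mod 3); (2|3)=-1, (2|3)=-1; sign (−1)^0·-1^-2·-1^-7 = -1.
|Ram(-5313, -21505)| = 6, even; anisotropic at {2, 3, 5, 7, 11, ∞}.

[2, 3, 5, 7, 11, inf]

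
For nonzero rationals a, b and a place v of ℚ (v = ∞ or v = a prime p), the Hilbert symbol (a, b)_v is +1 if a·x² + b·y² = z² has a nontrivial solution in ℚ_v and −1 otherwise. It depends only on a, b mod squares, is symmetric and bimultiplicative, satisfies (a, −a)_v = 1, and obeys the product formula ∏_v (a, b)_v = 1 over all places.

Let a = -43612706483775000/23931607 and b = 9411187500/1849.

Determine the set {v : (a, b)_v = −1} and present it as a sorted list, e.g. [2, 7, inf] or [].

Mod squares: a ≡ -2730, b ≡ 11. Check v ∈ {∞, 2, 3, 5, 7, 11, 13, 17, 29, 43}.
v=29: a=29^2·(≡1), b=29^0·(≡17) mod 29; (1|29)=+1, (17|29)=-1; (−1)^{2·0·14}·(+1)^0·(-1)^2 = +1.
v=7: a=7^-1·(≡2), b=7^0·(≡1) mod 7; (2|7)=+1, (1|7)=+1; (−1)^{-1·0·3}·(+1)^0·(+1)^-1 = +1.
v=2: v_2(a)=3, v_2(b)=2; units ≡ 3, 3 (mod 8); ε·ε+αω+βω = 1·1+3·1+2·1 ≡ 0  ⇒  (a,b)_2 = +1.
v=17: a=17^2·(≡6), b=17^0·(≡14) mod 17; (6|17)=-1, (14|17)=-1; (−1)^{2·0·8}·(-1)^0·(-1)^2 = +1.
v=43: a=43^-4·(≡28), b=43^-2·(≡25) mod 43; (28|43)=-1, (25|43)=+1; (−1)^{-4·-2·21}·(-1)^-2·(+1)^-4 = +1.
v=13: a=13^3·(≡2), b=13^2·(≡8) mod 13; (2|13)=-1, (8|13)=-1; (−1)^{3·2·6}·(-1)^2·(-1)^3 = -1.
v=3: a=3^3·(≡2), b=3^4·(≡2) mod 3; (2|3)=-1, (2|3)=-1; (−1)^{3·4·1}·(-1)^4·(-1)^3 = -1.
v=5: a=5^5·(≡1), b=5^6·(≡4) mod 5; (1|5)=+1, (4|5)=+1; (−1)^{5·6·2}·(+1)^6·(+1)^5 = +1.
v=∞: -2730 < 0 and 11 > 0  ⇒  (a,b)_∞ = +1.
v=11: a=11^2·(≡1), b=11^1·(≡1) mod 11; (1|11)=+1, (1|11)=+1; (−1)^{2·1·5}·(+1)^1·(+1)^2 = +1.
(-2730, 11 / ℚ) ramifies at {3, 13}: a division algebra.

[3, 13]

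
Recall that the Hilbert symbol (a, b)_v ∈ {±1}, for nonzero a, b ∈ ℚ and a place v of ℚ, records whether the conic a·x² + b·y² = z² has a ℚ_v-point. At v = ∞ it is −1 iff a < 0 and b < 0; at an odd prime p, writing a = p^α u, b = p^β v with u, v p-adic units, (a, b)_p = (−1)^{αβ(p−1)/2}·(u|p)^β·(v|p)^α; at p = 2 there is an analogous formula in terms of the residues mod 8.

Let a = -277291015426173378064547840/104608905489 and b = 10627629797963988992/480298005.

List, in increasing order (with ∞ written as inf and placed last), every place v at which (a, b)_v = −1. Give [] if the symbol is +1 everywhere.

[2, 7]

Mod squares: a ≡ -35, b ≡ 910. Check v ∈ {∞, 2, 3, 5, 7, 11, 13, 43}.
v=11: a=11^-6·(≡9), b=11^-4·(≡2) mod 11; (9|11)=+1, (2|11)=-1; (−1)^{-6·-4·5}·(+1)^-4·(-1)^-6 = +1.
v=5: a=5^1·(≡3), b=5^-1·(≡2) mod 5; (3|5)=-1, (2|5)=-1; (−1)^{1·-1·2}·(-1)^-1·(-1)^1 = +1.
v=7: a=7^9·(≡4), b=7^7·(≡2) mod 7; (4|7)=+1, (2|7)=+1; (−1)^{9·7·3}·(+1)^7·(+1)^9 = -1.
v=∞: -35 < 0 and 910 > 0  ⇒  (a,b)_∞ = +1.
v=3: a=3^-10·(≡1), b=3^-8·(≡1) mod 3; (1|3)=+1, (1|3)=+1; (−1)^{-10·-8·1}·(+1)^-8·(+1)^-10 = +1.
v=13: a=13^2·(≡12), b=13^1·(≡6) mod 13; (12|13)=+1, (6|13)=-1; (−1)^{2·1·6}·(+1)^1·(-1)^2 = +1.
v=2: v_2(a)=42, v_2(b)=29; units ≡ 5, 7 (mod 8); ε·ε+αω+βω = 0·1+42·0+29·1 ≡ 1  ⇒  (a,b)_2 = -1.
v=43: a=43^2·(≡5), b=43^2·(≡5) mod 43; (5|43)=-1, (5|43)=-1; (−1)^{2·2·21}·(-1)^2·(-1)^2 = +1.
|Ram(-35, 910)| = 2, even; anisotropic at {2, 7}.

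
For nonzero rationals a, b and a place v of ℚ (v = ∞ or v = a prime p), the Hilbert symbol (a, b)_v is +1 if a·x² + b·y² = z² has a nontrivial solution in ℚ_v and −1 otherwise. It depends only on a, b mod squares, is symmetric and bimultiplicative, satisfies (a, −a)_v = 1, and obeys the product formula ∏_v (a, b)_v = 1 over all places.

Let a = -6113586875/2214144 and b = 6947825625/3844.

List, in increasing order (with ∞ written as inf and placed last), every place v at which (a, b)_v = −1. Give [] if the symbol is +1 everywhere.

(a, b) ≡ (-11, 15249) mod (ℚ^×)²; places V = {2, 3, 5, 11, 13, 17, 23, 31, 41, ∞}.
(a,b)_2: α=-8, β=-2; u≡5, v≡1 (mod 8); ε(u)ε(v)=0·0, αω(v)=-8·0, βω(u)=-2·1; sum ≡ 0  ⇒  +1.
(a,b)_5: α=4, u≡4; β=4, v≡4 (mod 5); (4|5)=+1, (4|5)=+1; sign (−1)^0·+1^4·+1^4 = +1.
(a,b)_17: α=0, u≡10; β=1, v≡1 (mod 17); (10|17)=-1, (1|17)=+1; sign (−1)^0·-1^1·+1^0 = -1.
(a,b)_23: α=2, u≡9; β=1, v≡22 (mod 23); (9|23)=+1, (22|23)=-1; sign (−1)^0·+1^1·-1^2 = +1.
(a,b)_∞: sgn(-11)=−, sgn(15249)=+, so +1.
(a,b)_3: α=-2, u≡1; β=7, v≡1 (mod 3); (1|3)=+1, (1|3)=+1; sign (−1)^0·+1^7·+1^-2 = +1.
(a,b)_31: α=-2, u≡16; β=-2, v≡2 (mod 31); (16|31)=+1, (2|31)=+1; sign (−1)^0·+1^-2·+1^-2 = +1.
(a,b)_41: α=2, u≡19; β=0, v≡14 (mod 41); (19|41)=-1, (14|41)=-1; sign (−1)^0·-1^0·-1^2 = +1.
(a,b)_13: α=0, u≡2; β=1, v≡9 (mod 13); (2|13)=-1, (9|13)=+1; sign (−1)^0·-1^1·+1^0 = -1.
(a,b)_11: α=1, u≡2; β=0, v≡3 (mod 11); (2|11)=-1, (3|11)=+1; sign (−1)^0·-1^0·+1^1 = +1.
|Ram(-11, 15249)| = 2, even; anisotropic at {13, 17}.

[13, 17]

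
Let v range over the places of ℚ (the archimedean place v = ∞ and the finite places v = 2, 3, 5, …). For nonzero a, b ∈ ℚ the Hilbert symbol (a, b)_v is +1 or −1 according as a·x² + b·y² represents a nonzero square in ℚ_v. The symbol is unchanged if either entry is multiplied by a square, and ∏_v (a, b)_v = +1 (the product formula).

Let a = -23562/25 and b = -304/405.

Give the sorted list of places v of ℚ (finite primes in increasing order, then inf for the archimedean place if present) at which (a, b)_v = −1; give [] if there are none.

(a, b) ≡ (-2618, -95) mod (ℚ^×)²; places V = {2, 3, 5, 7, 11, 17, 19, ∞}.
(a,b)_19: α=0, u≡6; β=1, v≡10 (mod 19); (6|19)=+1, (10|19)=-1; sign (−1)^0·+1^1·-1^0 = +1.
(a,b)_2: α=1, β=4; u≡3, v≡1 (mod 8); ε(u)ε(v)=1·0, αω(v)=1·0, βω(u)=4·1; sum ≡ 0  ⇒  +1.
(a,b)_∞: sgn(-2618)=−, sgn(-95)=−, so -1.
(a,b)_7: α=1, u≡2; β=0, v≡3 (mod 7); (2|7)=+1, (3|7)=-1; sign (−1)^0·+1^0·-1^1 = -1.
(a,b)_3: α=2, u≡1; β=-4, v≡1 (mod 3); (1|3)=+1, (1|3)=+1; sign (−1)^0·+1^-4·+1^2 = +1.
(a,b)_17: α=1, u≡1; β=0, v≡5 (mod 17); (1|17)=+1, (5|17)=-1; sign (−1)^0·+1^0·-1^1 = -1.
(a,b)_5: α=-2, u≡3; β=-1, v≡1 (mod 5); (3|5)=-1, (1|5)=+1; sign (−1)^0·-1^-1·+1^-2 = -1.
(a,b)_11: α=1, u≡1; β=0, v≡9 (mod 11); (1|11)=+1, (9|11)=+1; sign (−1)^0·+1^0·+1^1 = +1.
|Ram(-2618, -95)| = 4, even; anisotropic at {5, 7, 17, ∞}.

[5, 7, 17, inf]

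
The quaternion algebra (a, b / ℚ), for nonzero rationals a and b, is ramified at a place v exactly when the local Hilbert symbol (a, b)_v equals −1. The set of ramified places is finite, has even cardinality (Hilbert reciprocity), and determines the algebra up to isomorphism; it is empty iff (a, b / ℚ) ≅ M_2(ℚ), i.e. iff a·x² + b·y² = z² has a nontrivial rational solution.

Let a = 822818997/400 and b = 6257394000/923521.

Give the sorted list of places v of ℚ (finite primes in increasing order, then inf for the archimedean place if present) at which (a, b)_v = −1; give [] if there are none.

(a, b) ≡ (2093, 85) mod (ℚ^×)²; places V = {2, 3, 5, 7, 11, 13, 17, 19, 23, 31, ∞}.
(a,b)_3: α=2, u≡2; β=2, v≡1 (mod 3); (2|3)=-1, (1|3)=+1; sign (−1)^0·-1^2·+1^2 = +1.
(a,b)_23: α=1, u≡19; β=0, v≡8 (mod 23); (19|23)=-1, (8|23)=+1; sign (−1)^0·-1^0·+1^1 = +1.
(a,b)_19: α=2, u≡18; β=0, v≡9 (mod 19); (18|19)=-1, (9|19)=+1; sign (−1)^0·-1^0·+1^2 = +1.
(a,b)_13: α=1, u≡11; β=2, v≡11 (mod 13); (11|13)=-1, (11|13)=-1; sign (−1)^0·-1^2·-1^1 = -1.
(a,b)_11: α=2, u≡3; β=2, v≡6 (mod 11); (3|11)=+1, (6|11)=-1; sign (−1)^0·+1^2·-1^2 = +1.
(a,b)_7: α=1, u≡3; β=0, v≡1 (mod 7); (3|7)=-1, (1|7)=+1; sign (−1)^0·-1^0·+1^1 = +1.
(a,b)_∞: sgn(2093)=+, sgn(85)=+, so +1.
(a,b)_31: α=0, u≡28; β=-4, v≡11 (mod 31); (28|31)=+1, (11|31)=-1; sign (−1)^0·+1^-4·-1^0 = +1.
(a,b)_2: α=-4, β=4; u≡5, v≡5 (mod 8); ε(u)ε(v)=0·0, αω(v)=-4·1, βω(u)=4·1; sum ≡ 0  ⇒  +1.
(a,b)_5: α=-2, u≡2; β=3, v≡2 (mod 5); (2|5)=-1, (2|5)=-1; sign (−1)^0·-1^3·-1^-2 = -1.
(a,b)_17: α=0, u≡16; β=1, v≡7 (mod 17); (16|17)=+1, (7|17)=-1; sign (−1)^0·+1^1·-1^0 = +1.
|Ram(2093, 85)| = 2, even; anisotropic at {5, 13}.

[5, 13]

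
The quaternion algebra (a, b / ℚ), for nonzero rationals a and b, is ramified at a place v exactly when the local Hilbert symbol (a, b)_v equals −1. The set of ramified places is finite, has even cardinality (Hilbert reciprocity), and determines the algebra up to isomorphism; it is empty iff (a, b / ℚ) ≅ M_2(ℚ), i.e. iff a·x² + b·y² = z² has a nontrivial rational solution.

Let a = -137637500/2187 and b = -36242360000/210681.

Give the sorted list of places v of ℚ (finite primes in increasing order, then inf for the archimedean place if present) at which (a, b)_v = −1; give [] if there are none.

[7, 11, 13, inf]

(a, b) ≡ (-1365, -11) mod (ℚ^×)²; places V = {2, 3, 5, 7, 11, 13, 17, 41, ∞}.
(a,b)_13: α=1, u≡4; β=0, v≡8 (mod 13); (4|13)=+1, (8|13)=-1; sign (−1)^0·+1^0·-1^1 = -1.
(a,b)_2: α=2, β=6; u≡3, v≡5 (mod 8); ε(u)ε(v)=1·0, αω(v)=2·1, βω(u)=6·1; sum ≡ 0  ⇒  +1.
(a,b)_3: α=-7, u≡1; β=-6, v≡1 (mod 3); (1|3)=+1, (1|3)=+1; sign (−1)^0·+1^-6·+1^-7 = +1.
(a,b)_17: α=0, u≡10; β=-2, v≡12 (mod 17); (10|17)=-1, (12|17)=-1; sign (−1)^0·-1^-2·-1^0 = +1.
(a,b)_∞: sgn(-1365)=−, sgn(-11)=−, so -1.
(a,b)_7: α=1, u≡1; β=2, v≡3 (mod 7); (1|7)=+1, (3|7)=-1; sign (−1)^0·+1^2·-1^1 = -1.
(a,b)_11: α=2, u≡6; β=1, v≡2 (mod 11); (6|11)=-1, (2|11)=-1; sign (−1)^0·-1^1·-1^2 = -1.
(a,b)_5: α=5, u≡3; β=4, v≡4 (mod 5); (3|5)=-1, (4|5)=+1; sign (−1)^0·-1^4·+1^5 = +1.
(a,b)_41: α=0, u≡17; β=2, v≡22 (mod 41); (17|41)=-1, (22|41)=-1; sign (−1)^0·-1^2·-1^0 = +1.
(-1365, -11 / ℚ) ramifies at {7, 11, 13, ∞}: a division algebra.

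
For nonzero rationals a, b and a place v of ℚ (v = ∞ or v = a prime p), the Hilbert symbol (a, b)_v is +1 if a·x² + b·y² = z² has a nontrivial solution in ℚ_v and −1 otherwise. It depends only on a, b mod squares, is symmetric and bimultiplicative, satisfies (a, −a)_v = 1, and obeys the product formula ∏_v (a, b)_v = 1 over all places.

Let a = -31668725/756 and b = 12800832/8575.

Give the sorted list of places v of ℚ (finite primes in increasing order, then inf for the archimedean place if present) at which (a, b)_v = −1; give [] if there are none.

[2, 7, 19, 29]

(a, b) ≡ (-609, 11571) mod (ℚ^×)²; places V = {2, 3, 5, 7, 11, 19, 29, ∞}.
(a,b)_2: α=-2, β=6; u≡7, v≡3 (mod 8); ε(u)ε(v)=1·1, αω(v)=-2·1, βω(u)=6·0; sum ≡ 1  ⇒  -1.
(a,b)_19: α=2, u≡10; β=1, v≡17 (mod 19); (10|19)=-1, (17|19)=+1; sign (−1)^0·-1^1·+1^2 = -1.
(a,b)_5: α=2, u≡1; β=-2, v≡4 (mod 5); (1|5)=+1, (4|5)=+1; sign (−1)^0·+1^-2·+1^2 = +1.
(a,b)_7: α=-1, u≡1; β=-3, v≡4 (mod 7); (1|7)=+1, (4|7)=+1; sign (−1)^1·+1^-3·+1^-1 = -1.
(a,b)_3: α=-3, u≡1; β=1, v≡2 (mod 3); (1|3)=+1, (2|3)=-1; sign (−1)^1·+1^1·-1^-3 = +1.
(a,b)_∞: sgn(-609)=−, sgn(11571)=+, so +1.
(a,b)_29: α=1, u≡14; β=1, v≡13 (mod 29); (14|29)=-1, (13|29)=+1; sign (−1)^0·-1^1·+1^1 = -1.
(a,b)_11: α=2, u≡8; β=2, v≡10 (mod 11); (8|11)=-1, (10|11)=-1; sign (−1)^0·-1^2·-1^2 = +1.
Ram(-609, 11571) = {2, 7, 19, 29}; no ℚ_2-point on the conic.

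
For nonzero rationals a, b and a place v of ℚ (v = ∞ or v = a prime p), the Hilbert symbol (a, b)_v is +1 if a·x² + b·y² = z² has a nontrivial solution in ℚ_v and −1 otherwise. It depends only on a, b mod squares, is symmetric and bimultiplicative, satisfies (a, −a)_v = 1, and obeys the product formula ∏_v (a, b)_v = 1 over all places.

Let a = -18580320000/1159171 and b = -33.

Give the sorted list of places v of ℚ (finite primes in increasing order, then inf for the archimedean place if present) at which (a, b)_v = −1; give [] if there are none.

(a, b) ≡ (-245157, -33) mod (ℚ^×)²; places V = {2, 3, 5, 11, 13, 17, 19, 23, ∞}.
(a,b)_13: α=-2, u≡12; β=0, v≡6 (mod 13); (12|13)=+1, (6|13)=-1; sign (−1)^0·+1^0·-1^-2 = +1.
(a,b)_17: α=1, u≡10; β=0, v≡1 (mod 17); (10|17)=-1, (1|17)=+1; sign (−1)^0·-1^0·+1^1 = +1.
(a,b)_2: α=8, β=0; u≡3, v≡7 (mod 8); ε(u)ε(v)=1·1, αω(v)=8·0, βω(u)=0·1; sum ≡ 1  ⇒  -1.
(a,b)_∞: sgn(-245157)=−, sgn(-33)=−, so -1.
(a,b)_5: α=4, u≡3; β=0, v≡2 (mod 5); (3|5)=-1, (2|5)=-1; sign (−1)^0·-1^0·-1^4 = +1.
(a,b)_3: α=3, u≡1; β=1, v≡1 (mod 3); (1|3)=+1, (1|3)=+1; sign (−1)^1·+1^1·+1^3 = -1.
(a,b)_11: α=1, u≡2; β=1, v≡8 (mod 11); (2|11)=-1, (8|11)=-1; sign (−1)^1·-1^1·-1^1 = -1.
(a,b)_19: α=-3, u≡9; β=0, v≡5 (mod 19); (9|19)=+1, (5|19)=+1; sign (−1)^0·+1^0·+1^-3 = +1.
(a,b)_23: α=1, u≡1; β=0, v≡13 (mod 23); (1|23)=+1, (13|23)=+1; sign (−1)^0·+1^0·+1^1 = +1.
(-245157, -33 / ℚ) ramifies at {2, 3, 11, ∞}: a division algebra.

[2, 3, 11, inf]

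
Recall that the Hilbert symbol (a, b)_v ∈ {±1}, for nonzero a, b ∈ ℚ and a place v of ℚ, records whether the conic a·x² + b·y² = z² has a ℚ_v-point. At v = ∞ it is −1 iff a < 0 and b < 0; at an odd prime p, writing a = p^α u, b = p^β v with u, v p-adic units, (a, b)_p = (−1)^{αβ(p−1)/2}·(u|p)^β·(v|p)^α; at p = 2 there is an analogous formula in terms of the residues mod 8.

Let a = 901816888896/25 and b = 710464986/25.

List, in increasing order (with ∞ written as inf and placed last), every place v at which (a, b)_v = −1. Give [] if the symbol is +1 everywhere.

(a, b) ≡ (209, 149226) mod (ℚ^×)²; places V = {2, 3, 5, 7, 11, 17, 19, 23, ∞}.
(a,b)_5: α=-2, u≡1; β=-2, v≡1 (mod 5); (1|5)=+1, (1|5)=+1; sign (−1)^0·+1^-2·+1^-2 = +1.
(a,b)_23: α=2, u≡16; β=2, v≡9 (mod 23); (16|23)=+1, (9|23)=+1; sign (−1)^0·+1^2·+1^2 = +1.
(a,b)_∞: sgn(209)=+, sgn(149226)=+, so +1.
(a,b)_3: α=2, u≡2; β=3, v≡2 (mod 3); (2|3)=-1, (2|3)=-1; sign (−1)^0·-1^3·-1^2 = -1.
(a,b)_2: α=6, β=1; u≡1, v≡5 (mod 8); ε(u)ε(v)=0·0, αω(v)=6·1, βω(u)=1·0; sum ≡ 0  ⇒  +1.
(a,b)_7: α=2, u≡3; β=1, v≡6 (mod 7); (3|7)=-1, (6|7)=-1; sign (−1)^0·-1^1·-1^2 = -1.
(a,b)_11: α=1, u≡6; β=1, v≡9 (mod 11); (6|11)=-1, (9|11)=+1; sign (−1)^1·-1^1·+1^1 = +1.
(a,b)_19: α=1, u≡11; β=1, v≡16 (mod 19); (11|19)=+1, (16|19)=+1; sign (−1)^1·+1^1·+1^1 = -1.
(a,b)_17: α=2, u≡5; β=1, v≡5 (mod 17); (5|17)=-1, (5|17)=-1; sign (−1)^0·-1^1·-1^2 = -1.
Ram(209, 149226) = {3, 7, 17, 19}; no ℚ_3-point on the conic.

[3, 7, 17, 19]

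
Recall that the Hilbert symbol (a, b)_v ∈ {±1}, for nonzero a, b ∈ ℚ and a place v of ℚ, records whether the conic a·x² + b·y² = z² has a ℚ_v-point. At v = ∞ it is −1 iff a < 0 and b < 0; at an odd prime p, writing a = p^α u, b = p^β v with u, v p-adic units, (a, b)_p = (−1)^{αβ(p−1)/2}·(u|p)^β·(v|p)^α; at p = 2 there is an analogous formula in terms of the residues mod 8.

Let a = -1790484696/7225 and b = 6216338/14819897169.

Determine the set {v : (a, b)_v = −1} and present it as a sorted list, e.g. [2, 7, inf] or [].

[2, 3, 11, 13]

Mod squares: a ≡ -6006, b ≡ 2. Check v ∈ {∞, 2, 3, 5, 7, 11, 13, 17, 31, 41, 43}.
v=7: a=7^3·(≡3), b=7^-2·(≡1) mod 7; (3|7)=-1, (1|7)=+1; (−1)^{3·-2·3}·(-1)^-2·(+1)^3 = +1.
v=11: a=11^1·(≡1), b=11^-2·(≡7) mod 11; (1|11)=+1, (7|11)=-1; (−1)^{1·-2·5}·(+1)^-2·(-1)^1 = -1.
v=41: a=41^0·(≡39), b=41^2·(≡36) mod 41; (39|41)=+1, (36|41)=+1; (−1)^{0·2·20}·(+1)^2·(+1)^0 = +1.
v=17: a=17^-2·(≡6), b=17^-2·(≡1) mod 17; (6|17)=-1, (1|17)=+1; (−1)^{-2·-2·8}·(-1)^-2·(+1)^-2 = +1.
v=43: a=43^0·(≡1), b=43^2·(≡22) mod 43; (1|43)=+1, (22|43)=-1; (−1)^{0·2·21}·(+1)^2·(-1)^0 = +1.
v=2: v_2(a)=3, v_2(b)=1; units ≡ 5, 1 (mod 8); ε·ε+αω+βω = 0·0+3·0+1·1 ≡ 1  ⇒  (a,b)_2 = -1.
v=∞: -6006 < 0 and 2 > 0  ⇒  (a,b)_∞ = +1.
v=5: a=5^-2·(≡1), b=5^0·(≡2) mod 5; (1|5)=+1, (2|5)=-1; (−1)^{-2·0·2}·(+1)^0·(-1)^-2 = +1.
v=3: a=3^3·(≡2), b=3^-2·(≡2) mod 3; (2|3)=-1, (2|3)=-1; (−1)^{3·-2·1}·(-1)^-2·(-1)^3 = -1.
v=13: a=13^3·(≡8), b=13^0·(≡2) mod 13; (8|13)=-1, (2|13)=-1; (−1)^{3·0·6}·(-1)^0·(-1)^3 = -1.
v=31: a=31^0·(≡18), b=31^-2·(≡9) mod 31; (18|31)=+1, (9|31)=+1; (−1)^{0·-2·15}·(+1)^-2·(+1)^0 = +1.
Ram(-6006, 2) = {2, 3, 11, 13}; no ℚ_2-point on the conic.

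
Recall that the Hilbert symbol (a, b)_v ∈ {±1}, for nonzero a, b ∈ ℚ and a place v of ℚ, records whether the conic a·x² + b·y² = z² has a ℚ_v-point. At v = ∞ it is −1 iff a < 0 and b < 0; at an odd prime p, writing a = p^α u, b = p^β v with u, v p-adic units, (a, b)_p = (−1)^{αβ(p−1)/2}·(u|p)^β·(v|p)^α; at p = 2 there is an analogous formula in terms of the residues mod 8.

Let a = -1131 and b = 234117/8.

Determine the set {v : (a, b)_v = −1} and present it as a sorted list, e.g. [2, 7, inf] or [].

Mod squares: a ≡ -1131, b ≡ 52026. Check v ∈ {∞, 2, 3, 13, 23, 29}.
v=23: a=23^0·(≡19), b=23^1·(≡16) mod 23; (19|23)=-1, (16|23)=+1; (−1)^{0·1·11}·(-1)^1·(+1)^0 = -1.
v=∞: -1131 < 0 and 52026 > 0  ⇒  (a,b)_∞ = +1.
v=3: a=3^1·(≡1), b=3^3·(≡2) mod 3; (1|3)=+1, (2|3)=-1; (−1)^{1·3·1}·(+1)^3·(-1)^1 = +1.
v=13: a=13^1·(≡4), b=13^1·(≡7) mod 13; (4|13)=+1, (7|13)=-1; (−1)^{1·1·6}·(+1)^1·(-1)^1 = -1.
v=2: v_2(a)=0, v_2(b)=-3; units ≡ 5, 5 (mod 8); ε·ε+αω+βω = 0·0+0·1+-3·1 ≡ 1  ⇒  (a,b)_2 = -1.
v=29: a=29^1·(≡19), b=29^1·(≡5) mod 29; (19|29)=-1, (5|29)=+1; (−1)^{1·1·14}·(-1)^1·(+1)^1 = -1.
|Ram(-1131, 52026)| = 4, even; anisotropic at {2, 13, 23, 29}.

[2, 13, 23, 29]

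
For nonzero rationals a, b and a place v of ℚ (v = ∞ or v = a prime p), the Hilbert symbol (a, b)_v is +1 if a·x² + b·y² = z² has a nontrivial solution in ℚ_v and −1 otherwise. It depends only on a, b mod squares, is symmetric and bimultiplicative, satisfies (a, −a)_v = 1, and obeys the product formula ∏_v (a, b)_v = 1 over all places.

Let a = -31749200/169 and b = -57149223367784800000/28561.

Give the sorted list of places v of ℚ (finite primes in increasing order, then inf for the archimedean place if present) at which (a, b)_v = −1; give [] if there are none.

[5, 7, 23, inf]

(a, b) ≡ (-79373, -56695) mod (ℚ^×)²; places V = {2, 5, 7, 13, 17, 23, 29, ∞}.
(a,b)_29: α=1, u≡10; β=3, v≡18 (mod 29); (10|29)=-1, (18|29)=-1; sign (−1)^0·-1^3·-1^1 = +1.
(a,b)_5: α=2, u≡3; β=5, v≡4 (mod 5); (3|5)=-1, (4|5)=+1; sign (−1)^0·-1^5·+1^2 = -1.
(a,b)_7: α=1, u≡1; β=2, v≡5 (mod 7); (1|7)=+1, (5|7)=-1; sign (−1)^0·+1^2·-1^1 = -1.
(a,b)_13: α=-2, u≡11; β=-4, v≡5 (mod 13); (11|13)=-1, (5|13)=-1; sign (−1)^0·-1^-4·-1^-2 = +1.
(a,b)_23: α=1, u≡19; β=3, v≡5 (mod 23); (19|23)=-1, (5|23)=-1; sign (−1)^1·-1^3·-1^1 = -1.
(a,b)_17: α=1, u≡14; β=3, v≡7 (mod 17); (14|17)=-1, (7|17)=-1; sign (−1)^0·-1^3·-1^1 = +1.
(a,b)_2: α=4, β=8; u≡3, v≡1 (mod 8); ε(u)ε(v)=1·0, αω(v)=4·0, βω(u)=8·1; sum ≡ 0  ⇒  +1.
(a,b)_∞: sgn(-79373)=−, sgn(-56695)=−, so -1.
(-79373, -56695 / ℚ) ramifies at {5, 7, 23, ∞}: a division algebra.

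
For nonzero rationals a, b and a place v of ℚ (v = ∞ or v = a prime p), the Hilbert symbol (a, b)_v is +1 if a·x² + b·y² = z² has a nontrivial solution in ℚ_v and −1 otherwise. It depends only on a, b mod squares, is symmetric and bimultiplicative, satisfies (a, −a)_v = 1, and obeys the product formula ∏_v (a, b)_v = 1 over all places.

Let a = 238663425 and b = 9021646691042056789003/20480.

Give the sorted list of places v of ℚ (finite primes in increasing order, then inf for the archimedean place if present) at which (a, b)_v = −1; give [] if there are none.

Mod squares: a ≡ 273, b ≡ 935. Check v ∈ {∞, 2, 3, 5, 7, 11, 13, 17, 31, 37, 47, 53}.
v=7: a=7^1·(≡1), b=7^0·(≡4) mod 7; (1|7)=+1, (4|7)=+1; (−1)^{1·0·3}·(+1)^0·(+1)^1 = +1.
v=13: a=13^1·(≡8), b=13^2·(≡9) mod 13; (8|13)=-1, (9|13)=+1; (−1)^{1·2·6}·(-1)^2·(+1)^1 = +1.
v=53: a=53^0·(≡26), b=53^2·(≡50) mod 53; (26|53)=-1, (50|53)=-1; (−1)^{0·2·26}·(-1)^2·(-1)^0 = +1.
v=17: a=17^2·(≡16), b=17^3·(≡16) mod 17; (16|17)=+1, (16|17)=+1; (−1)^{2·3·8}·(+1)^3·(+1)^2 = +1.
v=31: a=31^0·(≡5), b=31^2·(≡5) mod 31; (5|31)=+1, (5|31)=+1; (−1)^{0·2·15}·(+1)^2·(+1)^0 = +1.
v=∞: 273 > 0 and 935 > 0  ⇒  (a,b)_∞ = +1.
v=47: a=47^0·(≡10), b=47^2·(≡9) mod 47; (10|47)=-1, (9|47)=+1; (−1)^{0·2·23}·(-1)^2·(+1)^0 = +1.
v=2: v_2(a)=0, v_2(b)=-12; units ≡ 1, 7 (mod 8); ε·ε+αω+βω = 0·1+0·0+-12·0 ≡ 0  ⇒  (a,b)_2 = +1.
v=5: a=5^2·(≡2), b=5^-1·(≡3) mod 5; (2|5)=-1, (3|5)=-1; (−1)^{2·-1·2}·(-1)^-1·(-1)^2 = -1.
v=3: a=3^1·(≡1), b=3^0·(≡2) mod 3; (1|3)=+1, (2|3)=-1; (−1)^{1·0·1}·(+1)^0·(-1)^1 = -1.
v=11: a=11^2·(≡4), b=11^3·(≡7) mod 11; (4|11)=+1, (7|11)=-1; (−1)^{2·3·5}·(+1)^3·(-1)^2 = +1.
v=37: a=37^0·(≡31), b=37^2·(≡12) mod 37; (31|37)=-1, (12|37)=+1; (−1)^{0·2·18}·(-1)^2·(+1)^0 = +1.
|Ram(273, 935)| = 2, even; anisotropic at {3, 5}.

[3, 5]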